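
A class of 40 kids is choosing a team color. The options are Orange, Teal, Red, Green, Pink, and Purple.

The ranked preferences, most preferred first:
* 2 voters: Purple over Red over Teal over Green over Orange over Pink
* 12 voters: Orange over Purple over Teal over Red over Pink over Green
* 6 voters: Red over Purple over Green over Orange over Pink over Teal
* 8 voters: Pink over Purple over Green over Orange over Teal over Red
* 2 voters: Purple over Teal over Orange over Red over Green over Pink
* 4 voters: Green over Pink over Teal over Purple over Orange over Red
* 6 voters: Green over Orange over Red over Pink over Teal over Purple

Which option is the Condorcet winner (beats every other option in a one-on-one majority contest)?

Purple

Purple vs Orange: 22–18
Purple vs Teal: 30–10
Purple vs Red: 28–12
Purple vs Green: 30–10
Purple vs Pink: 22–18
Purple beats every other option.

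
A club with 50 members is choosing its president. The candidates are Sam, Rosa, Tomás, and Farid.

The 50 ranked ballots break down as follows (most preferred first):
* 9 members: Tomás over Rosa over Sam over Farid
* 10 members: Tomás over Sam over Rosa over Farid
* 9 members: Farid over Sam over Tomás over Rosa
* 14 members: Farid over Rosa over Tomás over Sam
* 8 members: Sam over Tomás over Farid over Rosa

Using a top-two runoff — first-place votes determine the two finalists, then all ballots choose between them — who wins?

Tomás

Round 1 first-place votes: Sam 8, Rosa 0, Tomás 19, Farid 23. Farid and Tomás advance.
Runoff: Farid is ranked above Tomás on 23 ballots, Tomás above Farid on 27.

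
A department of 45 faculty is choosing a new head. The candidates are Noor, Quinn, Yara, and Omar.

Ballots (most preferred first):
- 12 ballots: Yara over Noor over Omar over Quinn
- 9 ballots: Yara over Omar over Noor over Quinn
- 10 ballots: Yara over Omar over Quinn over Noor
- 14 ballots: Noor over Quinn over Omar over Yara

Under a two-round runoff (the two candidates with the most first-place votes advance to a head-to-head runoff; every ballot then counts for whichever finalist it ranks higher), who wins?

Yara

Round 1 first-place votes: Noor 14, Quinn 0, Yara 31, Omar 0. Yara and Noor advance.
Runoff: Yara is ranked above Noor on 31 ballots, Noor above Yara on 14.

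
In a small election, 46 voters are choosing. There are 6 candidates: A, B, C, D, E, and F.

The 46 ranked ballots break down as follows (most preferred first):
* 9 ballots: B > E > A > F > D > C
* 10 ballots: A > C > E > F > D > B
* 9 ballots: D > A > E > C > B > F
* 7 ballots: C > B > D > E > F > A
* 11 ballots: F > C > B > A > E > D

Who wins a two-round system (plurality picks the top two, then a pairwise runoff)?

Round 1 first-place votes: A 10, B 9, C 7, D 9, E 0, F 11. F and A advance.
Runoff: F is ranked above A on 18 ballots, A above F on 28.

A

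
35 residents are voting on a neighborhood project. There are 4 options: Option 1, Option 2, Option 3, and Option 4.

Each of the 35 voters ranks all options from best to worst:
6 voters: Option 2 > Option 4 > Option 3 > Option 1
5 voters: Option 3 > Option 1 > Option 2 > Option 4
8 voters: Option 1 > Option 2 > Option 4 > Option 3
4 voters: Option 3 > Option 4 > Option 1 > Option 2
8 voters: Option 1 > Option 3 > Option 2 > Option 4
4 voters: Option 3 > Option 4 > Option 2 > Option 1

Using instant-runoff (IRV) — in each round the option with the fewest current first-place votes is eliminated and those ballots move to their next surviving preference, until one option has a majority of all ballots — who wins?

Option 3

Round 1: Option 1 16, Option 2 6, Option 3 13, Option 4 0. Option 4 eliminated.
Round 2: Option 1 16, Option 2 6, Option 3 13. Option 2 eliminated.
Round 3: Option 1 16, Option 3 19. Option 3 has a majority (≥18).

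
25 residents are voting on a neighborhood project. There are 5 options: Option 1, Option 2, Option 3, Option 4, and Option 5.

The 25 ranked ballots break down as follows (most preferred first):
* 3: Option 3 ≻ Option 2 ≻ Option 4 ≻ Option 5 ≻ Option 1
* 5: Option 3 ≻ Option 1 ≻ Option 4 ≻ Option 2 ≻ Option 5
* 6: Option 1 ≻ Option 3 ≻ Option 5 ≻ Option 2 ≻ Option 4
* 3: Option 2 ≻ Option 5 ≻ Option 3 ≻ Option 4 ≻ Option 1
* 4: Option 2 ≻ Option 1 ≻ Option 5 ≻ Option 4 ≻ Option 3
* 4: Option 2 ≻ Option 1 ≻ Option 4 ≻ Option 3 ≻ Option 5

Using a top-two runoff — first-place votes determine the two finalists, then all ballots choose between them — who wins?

Round 1 first-place votes: Option 1 6, Option 2 11, Option 3 8, Option 4 0, Option 5 0. Option 2 and Option 3 advance.
Runoff: Option 2 is ranked above Option 3 on 11 ballots, Option 3 above Option 2 on 14.

Option 3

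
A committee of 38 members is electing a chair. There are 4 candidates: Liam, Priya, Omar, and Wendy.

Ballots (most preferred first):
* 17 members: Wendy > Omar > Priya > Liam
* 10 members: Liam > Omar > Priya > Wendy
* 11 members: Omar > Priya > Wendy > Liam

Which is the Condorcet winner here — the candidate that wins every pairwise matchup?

Omar

Omar vs Liam: 28–10
Omar vs Priya: 38–0
Omar vs Wendy: 21–17
Omar beats every other candidate.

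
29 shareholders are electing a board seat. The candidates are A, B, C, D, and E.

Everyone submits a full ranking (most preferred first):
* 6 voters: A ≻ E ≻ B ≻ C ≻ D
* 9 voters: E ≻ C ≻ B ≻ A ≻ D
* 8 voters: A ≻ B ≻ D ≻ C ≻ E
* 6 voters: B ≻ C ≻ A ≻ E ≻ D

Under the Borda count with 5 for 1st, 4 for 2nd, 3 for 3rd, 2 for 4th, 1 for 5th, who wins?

A: 6×5 + 9×2 + 8×5 + 6×3 = 106
B: 6×3 + 9×3 + 8×4 + 6×5 = 107
C: 6×2 + 9×4 + 8×2 + 6×4 = 88
D: 6×1 + 9×1 + 8×3 + 6×1 = 45
E: 6×4 + 9×5 + 8×1 + 6×2 = 89

B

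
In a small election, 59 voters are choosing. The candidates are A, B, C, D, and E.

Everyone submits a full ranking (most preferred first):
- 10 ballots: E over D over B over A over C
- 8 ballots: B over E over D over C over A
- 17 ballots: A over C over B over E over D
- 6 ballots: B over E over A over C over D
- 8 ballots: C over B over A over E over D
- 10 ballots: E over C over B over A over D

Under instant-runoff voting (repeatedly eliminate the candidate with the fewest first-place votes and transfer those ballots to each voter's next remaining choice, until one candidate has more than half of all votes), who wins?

Round 1: A 17, B 14, C 8, D 0, E 20. D eliminated.
Round 2: A 17, B 14, C 8, E 20. C eliminated.
Round 3: A 17, B 22, E 20. A eliminated.
Round 4: B 39, E 20. B has a majority (≥30).

B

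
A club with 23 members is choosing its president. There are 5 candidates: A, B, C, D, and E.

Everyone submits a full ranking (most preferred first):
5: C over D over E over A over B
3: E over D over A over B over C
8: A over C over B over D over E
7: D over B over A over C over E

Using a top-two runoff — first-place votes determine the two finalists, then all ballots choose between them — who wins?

Round 1 first-place votes: A 8, B 0, C 5, D 7, E 3. A and D advance.
Runoff: A is ranked above D on 8 ballots, D above A on 15.

D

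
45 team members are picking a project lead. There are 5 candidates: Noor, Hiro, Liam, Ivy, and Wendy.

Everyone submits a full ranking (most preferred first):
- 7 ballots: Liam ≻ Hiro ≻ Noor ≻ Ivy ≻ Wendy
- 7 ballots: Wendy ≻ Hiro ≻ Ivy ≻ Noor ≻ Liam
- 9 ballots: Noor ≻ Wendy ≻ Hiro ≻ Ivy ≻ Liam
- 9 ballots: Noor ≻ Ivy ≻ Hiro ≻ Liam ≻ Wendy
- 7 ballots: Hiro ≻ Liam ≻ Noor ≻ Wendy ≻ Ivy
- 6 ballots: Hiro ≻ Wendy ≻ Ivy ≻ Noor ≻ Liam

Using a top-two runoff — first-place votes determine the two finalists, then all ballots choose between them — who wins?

Round 1 first-place votes: Noor 18, Hiro 13, Liam 7, Ivy 0, Wendy 7. Noor and Hiro advance.
Runoff: Noor is ranked above Hiro on 18 ballots, Hiro above Noor on 27.

Hiro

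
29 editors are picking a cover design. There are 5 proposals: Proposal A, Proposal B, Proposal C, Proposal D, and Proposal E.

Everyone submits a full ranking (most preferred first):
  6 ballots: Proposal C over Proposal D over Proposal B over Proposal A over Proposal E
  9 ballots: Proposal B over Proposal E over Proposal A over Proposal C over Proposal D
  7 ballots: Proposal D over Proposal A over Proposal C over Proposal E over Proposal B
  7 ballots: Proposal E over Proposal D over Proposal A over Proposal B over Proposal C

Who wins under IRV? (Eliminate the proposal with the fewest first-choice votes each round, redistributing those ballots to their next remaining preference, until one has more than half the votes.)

Round 1: Proposal A 0, Proposal B 9, Proposal C 6, Proposal D 7, Proposal E 7. Proposal A eliminated.
Round 2: Proposal B 9, Proposal C 6, Proposal D 7, Proposal E 7. Proposal C eliminated.
Round 3: Proposal B 9, Proposal D 13, Proposal E 7. Proposal E eliminated.
Round 4: Proposal B 9, Proposal D 20. Proposal D has a majority (≥15).

Proposal D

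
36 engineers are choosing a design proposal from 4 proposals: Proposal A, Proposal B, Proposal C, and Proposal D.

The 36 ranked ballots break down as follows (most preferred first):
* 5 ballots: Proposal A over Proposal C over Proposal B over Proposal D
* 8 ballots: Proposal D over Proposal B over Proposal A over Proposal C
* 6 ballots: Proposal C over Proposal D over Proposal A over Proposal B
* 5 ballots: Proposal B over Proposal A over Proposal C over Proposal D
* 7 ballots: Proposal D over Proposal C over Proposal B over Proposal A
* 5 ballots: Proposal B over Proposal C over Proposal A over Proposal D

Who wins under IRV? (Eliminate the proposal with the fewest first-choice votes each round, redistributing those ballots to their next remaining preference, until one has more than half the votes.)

Proposal C

Round 1: Proposal A 5, Proposal B 10, Proposal C 6, Proposal D 15. Proposal A eliminated.
Round 2: Proposal B 10, Proposal C 11, Proposal D 15. Proposal B eliminated.
Round 3: Proposal C 21, Proposal D 15. Proposal C has a majority (≥19).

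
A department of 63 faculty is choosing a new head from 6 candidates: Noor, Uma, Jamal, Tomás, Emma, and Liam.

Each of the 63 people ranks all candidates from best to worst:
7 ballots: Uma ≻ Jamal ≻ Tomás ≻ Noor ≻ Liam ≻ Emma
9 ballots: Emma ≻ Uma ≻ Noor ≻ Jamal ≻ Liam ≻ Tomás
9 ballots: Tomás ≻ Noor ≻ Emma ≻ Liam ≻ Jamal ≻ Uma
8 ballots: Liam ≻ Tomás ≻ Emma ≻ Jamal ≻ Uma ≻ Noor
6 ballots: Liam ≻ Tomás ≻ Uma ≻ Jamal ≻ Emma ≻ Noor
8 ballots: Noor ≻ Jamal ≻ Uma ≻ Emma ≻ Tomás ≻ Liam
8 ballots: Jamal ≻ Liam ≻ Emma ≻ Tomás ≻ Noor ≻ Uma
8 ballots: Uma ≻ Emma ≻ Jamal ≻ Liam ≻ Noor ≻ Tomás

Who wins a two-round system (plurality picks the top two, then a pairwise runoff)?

Uma

Round 1 first-place votes: Noor 8, Uma 15, Jamal 8, Tomás 9, Emma 9, Liam 14. Uma and Liam advance.
Runoff: Uma is ranked above Liam on 32 ballots, Liam above Uma on 31.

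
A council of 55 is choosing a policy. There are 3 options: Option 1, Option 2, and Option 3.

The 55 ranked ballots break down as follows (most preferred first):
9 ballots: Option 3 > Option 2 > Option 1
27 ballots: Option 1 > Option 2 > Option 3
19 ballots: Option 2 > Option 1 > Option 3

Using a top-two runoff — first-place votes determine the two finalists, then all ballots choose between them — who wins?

Round 1 first-place votes: Option 1 27, Option 2 19, Option 3 9. Option 1 and Option 2 advance.
Runoff: Option 1 is ranked above Option 2 on 27 ballots, Option 2 above Option 1 on 28.

Option 2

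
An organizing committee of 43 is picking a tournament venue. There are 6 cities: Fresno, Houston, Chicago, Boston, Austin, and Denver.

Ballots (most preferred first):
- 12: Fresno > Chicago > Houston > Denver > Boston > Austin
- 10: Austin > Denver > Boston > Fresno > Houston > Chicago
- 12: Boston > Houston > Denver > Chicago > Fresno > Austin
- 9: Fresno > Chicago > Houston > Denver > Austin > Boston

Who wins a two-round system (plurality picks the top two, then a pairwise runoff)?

Round 1 first-place votes: Fresno 21, Houston 0, Chicago 0, Boston 12, Austin 10, Denver 0. Fresno and Boston advance.
Runoff: Fresno is ranked above Boston on 21 ballots, Boston above Fresno on 22.

Boston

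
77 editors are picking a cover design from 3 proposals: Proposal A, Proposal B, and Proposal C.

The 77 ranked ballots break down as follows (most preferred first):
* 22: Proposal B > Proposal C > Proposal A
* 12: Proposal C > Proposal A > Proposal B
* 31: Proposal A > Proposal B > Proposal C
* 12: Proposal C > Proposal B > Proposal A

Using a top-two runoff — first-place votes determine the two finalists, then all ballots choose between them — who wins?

Round 1 first-place votes: Proposal A 31, Proposal B 22, Proposal C 24. Proposal A and Proposal C advance.
Runoff: Proposal A is ranked above Proposal C on 31 ballots, Proposal C above Proposal A on 46.

Proposal C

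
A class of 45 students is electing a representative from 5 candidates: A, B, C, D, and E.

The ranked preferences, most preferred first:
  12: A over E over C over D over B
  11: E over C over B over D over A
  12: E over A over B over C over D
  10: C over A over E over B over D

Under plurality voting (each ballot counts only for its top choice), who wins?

First-place votes: A 12, B 0, C 10, D 0, E 23.

E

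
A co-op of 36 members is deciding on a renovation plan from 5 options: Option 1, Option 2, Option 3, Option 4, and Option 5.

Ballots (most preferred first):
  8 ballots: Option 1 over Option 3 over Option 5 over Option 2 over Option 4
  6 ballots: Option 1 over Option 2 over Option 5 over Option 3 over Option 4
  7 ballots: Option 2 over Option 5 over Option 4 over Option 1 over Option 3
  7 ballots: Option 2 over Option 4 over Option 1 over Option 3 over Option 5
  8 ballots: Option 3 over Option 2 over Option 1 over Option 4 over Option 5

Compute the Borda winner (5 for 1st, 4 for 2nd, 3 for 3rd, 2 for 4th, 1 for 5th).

Option 1: 8×5 + 6×5 + 7×2 + 7×3 + 8×3 = 129
Option 2: 8×2 + 6×4 + 7×5 + 7×5 + 8×4 = 142
Option 3: 8×4 + 6×2 + 7×1 + 7×2 + 8×5 = 105
Option 4: 8×1 + 6×1 + 7×3 + 7×4 + 8×2 = 79
Option 5: 8×3 + 6×3 + 7×4 + 7×1 + 8×1 = 85

Option 2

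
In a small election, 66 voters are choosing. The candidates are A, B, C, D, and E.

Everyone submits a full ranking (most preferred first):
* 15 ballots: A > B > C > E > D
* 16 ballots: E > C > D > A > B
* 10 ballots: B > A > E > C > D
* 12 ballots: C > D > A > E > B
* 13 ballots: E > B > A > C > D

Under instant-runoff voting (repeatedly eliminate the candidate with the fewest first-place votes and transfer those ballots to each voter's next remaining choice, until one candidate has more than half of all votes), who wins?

A

Round 1: A 15, B 10, C 12, D 0, E 29. D eliminated.
Round 2: A 15, B 10, C 12, E 29. B eliminated.
Round 3: A 25, C 12, E 29. C eliminated.
Round 4: A 37, E 29. A has a majority (≥34).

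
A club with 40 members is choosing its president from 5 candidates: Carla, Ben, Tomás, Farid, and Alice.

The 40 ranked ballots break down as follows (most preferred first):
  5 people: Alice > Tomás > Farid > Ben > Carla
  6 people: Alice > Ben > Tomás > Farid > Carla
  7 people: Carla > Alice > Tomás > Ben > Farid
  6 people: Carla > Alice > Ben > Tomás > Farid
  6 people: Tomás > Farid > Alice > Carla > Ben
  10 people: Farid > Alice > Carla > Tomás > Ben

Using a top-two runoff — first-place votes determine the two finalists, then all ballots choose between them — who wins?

Alice

Round 1 first-place votes: Carla 13, Ben 0, Tomás 6, Farid 10, Alice 11. Carla and Alice advance.
Runoff: Carla is ranked above Alice on 13 ballots, Alice above Carla on 27.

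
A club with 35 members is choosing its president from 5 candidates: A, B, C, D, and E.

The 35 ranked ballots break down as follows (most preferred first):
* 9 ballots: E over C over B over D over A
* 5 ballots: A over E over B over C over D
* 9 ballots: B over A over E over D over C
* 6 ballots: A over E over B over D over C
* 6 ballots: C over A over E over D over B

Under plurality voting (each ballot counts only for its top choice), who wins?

First-place votes: A 11, B 9, C 6, D 0, E 9.

A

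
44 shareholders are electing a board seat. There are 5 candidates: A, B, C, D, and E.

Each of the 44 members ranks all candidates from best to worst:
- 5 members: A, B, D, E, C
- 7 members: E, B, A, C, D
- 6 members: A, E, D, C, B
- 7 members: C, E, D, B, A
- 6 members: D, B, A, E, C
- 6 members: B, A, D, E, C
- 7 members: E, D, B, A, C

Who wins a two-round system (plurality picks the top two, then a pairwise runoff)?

Round 1 first-place votes: A 11, B 6, C 7, D 6, E 14. E and A advance.
Runoff: E is ranked above A on 21 ballots, A above E on 23.

A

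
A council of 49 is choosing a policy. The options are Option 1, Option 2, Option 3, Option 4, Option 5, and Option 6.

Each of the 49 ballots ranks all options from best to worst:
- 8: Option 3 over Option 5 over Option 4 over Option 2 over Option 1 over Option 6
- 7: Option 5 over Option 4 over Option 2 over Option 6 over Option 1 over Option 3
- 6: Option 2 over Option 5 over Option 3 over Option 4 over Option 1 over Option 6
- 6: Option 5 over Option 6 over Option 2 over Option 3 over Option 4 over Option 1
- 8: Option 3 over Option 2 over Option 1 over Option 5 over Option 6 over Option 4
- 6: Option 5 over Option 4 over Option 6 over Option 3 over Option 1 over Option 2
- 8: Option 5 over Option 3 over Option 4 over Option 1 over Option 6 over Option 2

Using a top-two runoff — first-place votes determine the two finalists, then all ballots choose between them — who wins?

Round 1 first-place votes: Option 1 0, Option 2 6, Option 3 16, Option 4 0, Option 5 27, Option 6 0. Option 5 and Option 3 advance.
Runoff: Option 5 is ranked above Option 3 on 33 ballots, Option 3 above Option 5 on 16.

Option 5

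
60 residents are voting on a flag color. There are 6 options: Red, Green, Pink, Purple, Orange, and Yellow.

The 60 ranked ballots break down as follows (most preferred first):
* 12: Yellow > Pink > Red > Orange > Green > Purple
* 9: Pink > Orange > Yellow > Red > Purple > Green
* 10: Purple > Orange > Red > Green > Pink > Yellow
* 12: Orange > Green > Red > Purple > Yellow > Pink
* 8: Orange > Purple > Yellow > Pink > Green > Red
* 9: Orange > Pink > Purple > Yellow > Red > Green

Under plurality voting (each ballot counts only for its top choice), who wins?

First-place votes: Red 0, Green 0, Pink 9, Purple 10, Orange 29, Yellow 12.

Orange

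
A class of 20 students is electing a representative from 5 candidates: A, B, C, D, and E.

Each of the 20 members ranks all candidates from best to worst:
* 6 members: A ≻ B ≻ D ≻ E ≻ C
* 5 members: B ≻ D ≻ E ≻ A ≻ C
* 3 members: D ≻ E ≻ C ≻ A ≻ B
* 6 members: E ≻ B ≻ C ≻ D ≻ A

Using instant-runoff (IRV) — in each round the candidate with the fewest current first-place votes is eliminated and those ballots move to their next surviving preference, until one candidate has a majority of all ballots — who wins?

E

Round 1: A 6, B 5, C 0, D 3, E 6. C eliminated.
Round 2: A 6, B 5, D 3, E 6. D eliminated.
Round 3: A 6, B 5, E 9. B eliminated.
Round 4: A 6, E 14. E has a majority (≥11).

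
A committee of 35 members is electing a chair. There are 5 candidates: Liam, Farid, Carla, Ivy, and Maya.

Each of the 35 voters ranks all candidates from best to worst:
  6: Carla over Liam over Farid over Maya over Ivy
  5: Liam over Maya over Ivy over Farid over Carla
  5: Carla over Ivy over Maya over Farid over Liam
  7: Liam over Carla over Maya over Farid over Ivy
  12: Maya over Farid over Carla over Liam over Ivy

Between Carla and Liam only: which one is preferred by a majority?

Carla

Carla is ranked above Liam on 23 ballots; Liam above Carla on 12.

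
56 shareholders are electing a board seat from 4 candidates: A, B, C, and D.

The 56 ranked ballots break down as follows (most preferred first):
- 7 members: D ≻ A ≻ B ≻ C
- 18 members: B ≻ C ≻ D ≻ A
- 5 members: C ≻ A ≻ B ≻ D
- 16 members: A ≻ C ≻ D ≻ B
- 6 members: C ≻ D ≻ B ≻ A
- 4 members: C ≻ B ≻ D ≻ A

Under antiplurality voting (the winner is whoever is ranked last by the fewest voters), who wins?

D

Last-place votes: A 28, B 16, C 7, D 5.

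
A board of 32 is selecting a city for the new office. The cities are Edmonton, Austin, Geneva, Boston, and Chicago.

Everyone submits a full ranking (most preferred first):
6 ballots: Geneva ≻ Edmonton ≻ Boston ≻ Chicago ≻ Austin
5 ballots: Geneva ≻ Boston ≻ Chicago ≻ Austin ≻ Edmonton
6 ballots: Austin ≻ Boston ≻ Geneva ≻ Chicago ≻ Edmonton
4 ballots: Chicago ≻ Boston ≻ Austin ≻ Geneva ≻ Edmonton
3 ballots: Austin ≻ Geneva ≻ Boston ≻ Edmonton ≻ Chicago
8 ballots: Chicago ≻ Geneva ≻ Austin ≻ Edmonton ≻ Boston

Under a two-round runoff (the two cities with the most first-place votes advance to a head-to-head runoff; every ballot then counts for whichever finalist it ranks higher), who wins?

Round 1 first-place votes: Edmonton 0, Austin 9, Geneva 11, Boston 0, Chicago 12. Chicago and Geneva advance.
Runoff: Chicago is ranked above Geneva on 12 ballots, Geneva above Chicago on 20.

Geneva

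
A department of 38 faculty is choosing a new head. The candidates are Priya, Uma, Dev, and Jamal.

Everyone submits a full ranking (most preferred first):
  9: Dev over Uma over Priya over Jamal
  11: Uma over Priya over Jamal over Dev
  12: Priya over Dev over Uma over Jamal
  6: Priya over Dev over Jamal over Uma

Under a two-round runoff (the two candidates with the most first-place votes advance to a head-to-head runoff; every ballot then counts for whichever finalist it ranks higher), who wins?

Uma

Round 1 first-place votes: Priya 18, Uma 11, Dev 9, Jamal 0. Priya and Uma advance.
Runoff: Priya is ranked above Uma on 18 ballots, Uma above Priya on 20.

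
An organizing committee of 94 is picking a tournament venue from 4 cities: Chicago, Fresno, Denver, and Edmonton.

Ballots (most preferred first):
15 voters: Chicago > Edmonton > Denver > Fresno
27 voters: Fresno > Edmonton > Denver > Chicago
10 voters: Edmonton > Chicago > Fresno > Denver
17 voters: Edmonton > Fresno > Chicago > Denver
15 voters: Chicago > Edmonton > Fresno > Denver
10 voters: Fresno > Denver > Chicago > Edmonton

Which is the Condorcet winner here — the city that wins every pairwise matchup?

Edmonton vs Chicago: 54–40
Edmonton vs Fresno: 57–37
Edmonton vs Denver: 84–10
Edmonton beats every other city.

Edmonton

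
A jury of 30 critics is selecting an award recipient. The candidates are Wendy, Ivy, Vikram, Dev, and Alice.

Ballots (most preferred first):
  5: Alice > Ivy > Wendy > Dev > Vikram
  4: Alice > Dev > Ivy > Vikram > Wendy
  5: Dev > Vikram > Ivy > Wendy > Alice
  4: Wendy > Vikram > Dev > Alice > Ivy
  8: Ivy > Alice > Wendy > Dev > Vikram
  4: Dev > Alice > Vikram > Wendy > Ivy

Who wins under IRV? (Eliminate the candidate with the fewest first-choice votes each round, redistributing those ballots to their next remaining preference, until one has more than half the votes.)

Alice

Round 1: Wendy 4, Ivy 8, Vikram 0, Dev 9, Alice 9. Vikram eliminated.
Round 2: Wendy 4, Ivy 8, Dev 9, Alice 9. Wendy eliminated.
Round 3: Ivy 8, Dev 13, Alice 9. Ivy eliminated.
Round 4: Dev 13, Alice 17. Alice has a majority (≥16).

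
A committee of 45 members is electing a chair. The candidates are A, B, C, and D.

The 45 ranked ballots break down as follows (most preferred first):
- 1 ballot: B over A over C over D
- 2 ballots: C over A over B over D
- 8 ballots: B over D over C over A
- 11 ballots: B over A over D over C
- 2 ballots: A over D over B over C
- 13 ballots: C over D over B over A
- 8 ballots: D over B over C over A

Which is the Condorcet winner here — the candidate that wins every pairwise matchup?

D

D vs A: 29–16
D vs B: 23–22
D vs C: 29–16
D beats every other candidate.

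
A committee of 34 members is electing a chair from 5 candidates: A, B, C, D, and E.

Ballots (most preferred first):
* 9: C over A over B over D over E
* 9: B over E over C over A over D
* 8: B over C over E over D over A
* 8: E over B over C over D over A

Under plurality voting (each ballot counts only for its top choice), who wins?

First-place votes: A 0, B 17, C 9, D 0, E 8.

B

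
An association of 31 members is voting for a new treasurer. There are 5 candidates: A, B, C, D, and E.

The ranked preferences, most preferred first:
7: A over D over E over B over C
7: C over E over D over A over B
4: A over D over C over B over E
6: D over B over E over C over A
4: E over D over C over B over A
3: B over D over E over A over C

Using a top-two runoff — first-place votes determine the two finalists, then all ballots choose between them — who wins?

C

Round 1 first-place votes: A 11, B 3, C 7, D 6, E 4. A and C advance.
Runoff: A is ranked above C on 14 ballots, C above A on 17.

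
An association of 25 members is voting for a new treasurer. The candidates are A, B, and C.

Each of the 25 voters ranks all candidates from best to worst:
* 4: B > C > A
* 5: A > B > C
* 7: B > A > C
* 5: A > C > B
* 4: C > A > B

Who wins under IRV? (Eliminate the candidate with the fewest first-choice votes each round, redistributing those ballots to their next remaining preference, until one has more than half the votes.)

A

Round 1: A 10, B 11, C 4. C eliminated.
Round 2: A 14, B 11. A has a majority (≥13).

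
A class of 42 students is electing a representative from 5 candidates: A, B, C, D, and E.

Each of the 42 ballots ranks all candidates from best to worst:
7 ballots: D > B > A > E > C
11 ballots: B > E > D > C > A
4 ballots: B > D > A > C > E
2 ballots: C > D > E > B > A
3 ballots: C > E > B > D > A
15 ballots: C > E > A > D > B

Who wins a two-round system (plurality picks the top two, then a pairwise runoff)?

Round 1 first-place votes: A 0, B 15, C 20, D 7, E 0. C and B advance.
Runoff: C is ranked above B on 20 ballots, B above C on 22.

B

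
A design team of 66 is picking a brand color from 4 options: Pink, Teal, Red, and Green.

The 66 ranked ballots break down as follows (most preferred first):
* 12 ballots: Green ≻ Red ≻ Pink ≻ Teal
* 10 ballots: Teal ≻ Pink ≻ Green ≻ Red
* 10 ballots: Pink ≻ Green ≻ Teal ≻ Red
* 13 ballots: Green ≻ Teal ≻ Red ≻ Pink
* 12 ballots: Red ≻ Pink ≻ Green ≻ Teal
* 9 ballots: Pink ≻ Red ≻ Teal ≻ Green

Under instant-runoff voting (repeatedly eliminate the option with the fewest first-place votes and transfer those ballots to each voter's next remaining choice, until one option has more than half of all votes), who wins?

Round 1: Pink 19, Teal 10, Red 12, Green 25. Teal eliminated.
Round 2: Pink 29, Red 12, Green 25. Red eliminated.
Round 3: Pink 41, Green 25. Pink has a majority (≥34).

Pink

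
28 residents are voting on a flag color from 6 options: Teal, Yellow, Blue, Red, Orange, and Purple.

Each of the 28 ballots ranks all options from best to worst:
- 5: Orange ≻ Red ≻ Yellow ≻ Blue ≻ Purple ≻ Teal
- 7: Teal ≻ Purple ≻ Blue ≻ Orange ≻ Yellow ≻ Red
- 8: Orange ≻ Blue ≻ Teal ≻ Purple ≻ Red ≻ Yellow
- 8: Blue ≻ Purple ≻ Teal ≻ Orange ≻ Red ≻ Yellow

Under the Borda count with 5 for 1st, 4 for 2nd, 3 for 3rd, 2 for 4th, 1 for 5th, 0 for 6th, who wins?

Teal: 5×0 + 7×5 + 8×3 + 8×3 = 83
Yellow: 5×3 + 7×1 + 8×0 + 8×0 = 22
Blue: 5×2 + 7×3 + 8×4 + 8×5 = 103
Red: 5×4 + 7×0 + 8×1 + 8×1 = 36
Orange: 5×5 + 7×2 + 8×5 + 8×2 = 95
Purple: 5×1 + 7×4 + 8×2 + 8×4 = 81

Blue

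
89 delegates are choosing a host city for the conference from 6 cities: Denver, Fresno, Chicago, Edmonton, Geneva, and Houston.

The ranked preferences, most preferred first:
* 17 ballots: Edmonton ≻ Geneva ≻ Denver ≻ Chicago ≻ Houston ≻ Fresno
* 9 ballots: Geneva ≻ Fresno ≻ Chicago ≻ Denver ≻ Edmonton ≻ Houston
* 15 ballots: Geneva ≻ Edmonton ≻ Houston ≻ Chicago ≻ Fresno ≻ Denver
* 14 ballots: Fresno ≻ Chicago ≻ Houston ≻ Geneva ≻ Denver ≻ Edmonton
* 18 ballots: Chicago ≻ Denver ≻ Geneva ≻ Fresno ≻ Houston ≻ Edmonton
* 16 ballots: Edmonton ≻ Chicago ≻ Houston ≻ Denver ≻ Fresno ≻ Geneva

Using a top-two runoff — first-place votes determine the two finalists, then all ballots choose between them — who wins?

Round 1 first-place votes: Denver 0, Fresno 14, Chicago 18, Edmonton 33, Geneva 24, Houston 0. Edmonton and Geneva advance.
Runoff: Edmonton is ranked above Geneva on 33 ballots, Geneva above Edmonton on 56.

Geneva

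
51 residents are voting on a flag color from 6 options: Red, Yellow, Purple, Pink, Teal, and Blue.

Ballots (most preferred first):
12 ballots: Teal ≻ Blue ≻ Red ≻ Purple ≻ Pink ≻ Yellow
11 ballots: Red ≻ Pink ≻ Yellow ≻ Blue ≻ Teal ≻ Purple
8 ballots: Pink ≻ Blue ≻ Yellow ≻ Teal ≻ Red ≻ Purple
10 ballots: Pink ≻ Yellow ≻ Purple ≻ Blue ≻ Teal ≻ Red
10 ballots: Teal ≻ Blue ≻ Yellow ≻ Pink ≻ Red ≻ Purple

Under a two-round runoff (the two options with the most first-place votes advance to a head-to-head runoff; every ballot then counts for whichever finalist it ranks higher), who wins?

Pink

Round 1 first-place votes: Red 11, Yellow 0, Purple 0, Pink 18, Teal 22, Blue 0. Teal and Pink advance.
Runoff: Teal is ranked above Pink on 22 ballots, Pink above Teal on 29.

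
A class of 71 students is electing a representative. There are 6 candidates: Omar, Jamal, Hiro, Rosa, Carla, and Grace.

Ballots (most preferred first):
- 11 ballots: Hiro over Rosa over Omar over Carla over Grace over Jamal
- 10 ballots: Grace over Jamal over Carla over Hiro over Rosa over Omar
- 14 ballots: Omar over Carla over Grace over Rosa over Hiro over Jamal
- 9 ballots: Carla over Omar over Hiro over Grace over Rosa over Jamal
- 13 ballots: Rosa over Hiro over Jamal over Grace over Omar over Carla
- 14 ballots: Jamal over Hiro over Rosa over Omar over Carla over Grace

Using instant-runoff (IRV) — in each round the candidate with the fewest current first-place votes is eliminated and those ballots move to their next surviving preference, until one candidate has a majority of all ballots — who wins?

Round 1: Omar 14, Jamal 14, Hiro 11, Rosa 13, Carla 9, Grace 10. Carla eliminated.
Round 2: Omar 23, Jamal 14, Hiro 11, Rosa 13, Grace 10. Grace eliminated.
Round 3: Omar 23, Jamal 24, Hiro 11, Rosa 13. Hiro eliminated.
Round 4: Omar 23, Jamal 24, Rosa 24. Omar eliminated.
Round 5: Jamal 24, Rosa 47. Rosa has a majority (≥36).

Rosa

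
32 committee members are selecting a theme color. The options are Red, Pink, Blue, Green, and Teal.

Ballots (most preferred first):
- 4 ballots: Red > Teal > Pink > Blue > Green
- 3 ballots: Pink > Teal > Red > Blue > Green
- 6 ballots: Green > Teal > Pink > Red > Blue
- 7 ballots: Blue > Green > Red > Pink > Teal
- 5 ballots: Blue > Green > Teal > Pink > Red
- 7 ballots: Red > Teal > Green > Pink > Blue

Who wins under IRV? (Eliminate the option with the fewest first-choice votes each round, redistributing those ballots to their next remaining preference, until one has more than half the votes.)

Red

Round 1: Red 11, Pink 3, Blue 12, Green 6, Teal 0. Teal eliminated.
Round 2: Red 11, Pink 3, Blue 12, Green 6. Pink eliminated.
Round 3: Red 14, Blue 12, Green 6. Green eliminated.
Round 4: Red 20, Blue 12. Red has a majority (≥17).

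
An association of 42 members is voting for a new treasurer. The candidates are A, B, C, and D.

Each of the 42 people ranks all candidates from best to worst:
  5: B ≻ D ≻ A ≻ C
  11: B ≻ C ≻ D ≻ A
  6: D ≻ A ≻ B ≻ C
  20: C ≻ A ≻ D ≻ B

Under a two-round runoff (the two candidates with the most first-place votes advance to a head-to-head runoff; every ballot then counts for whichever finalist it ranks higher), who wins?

B

Round 1 first-place votes: A 0, B 16, C 20, D 6. C and B advance.
Runoff: C is ranked above B on 20 ballots, B above C on 22.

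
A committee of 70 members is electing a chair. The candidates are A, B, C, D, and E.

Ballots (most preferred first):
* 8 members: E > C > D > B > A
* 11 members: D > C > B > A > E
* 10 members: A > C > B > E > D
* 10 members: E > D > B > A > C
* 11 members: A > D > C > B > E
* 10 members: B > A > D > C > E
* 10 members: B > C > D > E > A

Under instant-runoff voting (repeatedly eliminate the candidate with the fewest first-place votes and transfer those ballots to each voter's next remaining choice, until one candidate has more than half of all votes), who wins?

B

Round 1: A 21, B 20, C 0, D 11, E 18. C eliminated.
Round 2: A 21, B 20, D 11, E 18. D eliminated.
Round 3: A 21, B 31, E 18. E eliminated.
Round 4: A 21, B 49. B has a majority (≥36).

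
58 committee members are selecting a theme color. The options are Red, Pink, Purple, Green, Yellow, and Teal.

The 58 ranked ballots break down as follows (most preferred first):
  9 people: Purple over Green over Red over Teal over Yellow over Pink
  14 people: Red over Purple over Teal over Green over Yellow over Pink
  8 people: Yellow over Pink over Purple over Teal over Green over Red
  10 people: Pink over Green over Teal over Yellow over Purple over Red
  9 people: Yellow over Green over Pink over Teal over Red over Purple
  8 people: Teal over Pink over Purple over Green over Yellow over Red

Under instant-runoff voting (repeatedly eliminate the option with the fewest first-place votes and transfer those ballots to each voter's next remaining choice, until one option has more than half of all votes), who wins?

Round 1: Red 14, Pink 10, Purple 9, Green 0, Yellow 17, Teal 8. Green eliminated.
Round 2: Red 14, Pink 10, Purple 9, Yellow 17, Teal 8. Teal eliminated.
Round 3: Red 14, Pink 18, Purple 9, Yellow 17. Purple eliminated.
Round 4: Red 23, Pink 18, Yellow 17. Yellow eliminated.
Round 5: Red 23, Pink 35. Pink has a majority (≥30).

Pink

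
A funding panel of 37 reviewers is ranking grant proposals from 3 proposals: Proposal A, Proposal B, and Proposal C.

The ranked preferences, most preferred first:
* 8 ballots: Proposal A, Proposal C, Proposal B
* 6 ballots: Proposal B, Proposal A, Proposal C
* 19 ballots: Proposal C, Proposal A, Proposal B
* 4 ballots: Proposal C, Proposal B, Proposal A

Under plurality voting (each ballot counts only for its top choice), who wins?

First-place votes: Proposal A 8, Proposal B 6, Proposal C 23.

Proposal C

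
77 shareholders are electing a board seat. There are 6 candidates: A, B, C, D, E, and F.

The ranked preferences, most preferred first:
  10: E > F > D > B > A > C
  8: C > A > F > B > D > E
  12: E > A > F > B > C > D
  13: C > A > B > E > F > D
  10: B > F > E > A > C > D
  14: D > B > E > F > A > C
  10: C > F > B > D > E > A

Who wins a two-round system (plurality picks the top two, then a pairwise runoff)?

Round 1 first-place votes: A 0, B 10, C 31, D 14, E 22, F 0. C and E advance.
Runoff: C is ranked above E on 31 ballots, E above C on 46.

E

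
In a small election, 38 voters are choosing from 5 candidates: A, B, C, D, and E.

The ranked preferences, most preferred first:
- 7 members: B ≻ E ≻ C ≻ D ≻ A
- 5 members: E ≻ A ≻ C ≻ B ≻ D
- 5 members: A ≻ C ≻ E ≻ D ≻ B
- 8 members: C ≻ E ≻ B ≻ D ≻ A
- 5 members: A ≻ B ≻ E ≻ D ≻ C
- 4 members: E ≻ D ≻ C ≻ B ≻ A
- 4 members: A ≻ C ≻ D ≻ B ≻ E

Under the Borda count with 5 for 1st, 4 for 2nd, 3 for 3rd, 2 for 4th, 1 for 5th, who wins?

E

A: 7×1 + 5×4 + 5×5 + 8×1 + 5×5 + 4×1 + 4×5 = 109
B: 7×5 + 5×2 + 5×1 + 8×3 + 5×4 + 4×2 + 4×2 = 110
C: 7×3 + 5×3 + 5×4 + 8×5 + 5×1 + 4×3 + 4×4 = 129
D: 7×2 + 5×1 + 5×2 + 8×2 + 5×2 + 4×4 + 4×3 = 83
E: 7×4 + 5×5 + 5×3 + 8×4 + 5×3 + 4×5 + 4×1 = 139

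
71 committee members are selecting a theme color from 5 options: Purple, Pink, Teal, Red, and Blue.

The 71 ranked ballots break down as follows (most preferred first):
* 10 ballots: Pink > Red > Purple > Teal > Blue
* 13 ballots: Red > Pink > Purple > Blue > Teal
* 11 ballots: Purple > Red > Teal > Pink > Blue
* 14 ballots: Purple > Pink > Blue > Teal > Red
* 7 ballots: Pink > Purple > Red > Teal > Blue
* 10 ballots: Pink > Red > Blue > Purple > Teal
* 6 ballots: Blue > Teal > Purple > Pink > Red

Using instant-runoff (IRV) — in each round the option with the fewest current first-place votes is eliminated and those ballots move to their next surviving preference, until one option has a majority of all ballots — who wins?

Round 1: Purple 25, Pink 27, Teal 0, Red 13, Blue 6. Teal eliminated.
Round 2: Purple 25, Pink 27, Red 13, Blue 6. Blue eliminated.
Round 3: Purple 31, Pink 27, Red 13. Red eliminated.
Round 4: Purple 31, Pink 40. Pink has a majority (≥36).

Pink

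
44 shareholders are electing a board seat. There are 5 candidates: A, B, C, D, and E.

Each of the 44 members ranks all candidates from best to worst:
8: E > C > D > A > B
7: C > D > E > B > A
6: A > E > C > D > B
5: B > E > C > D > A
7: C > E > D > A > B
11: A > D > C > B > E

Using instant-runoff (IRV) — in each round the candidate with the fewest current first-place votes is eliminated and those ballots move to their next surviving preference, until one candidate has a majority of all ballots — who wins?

C

Round 1: A 17, B 5, C 14, D 0, E 8. D eliminated.
Round 2: A 17, B 5, C 14, E 8. B eliminated.
Round 3: A 17, C 14, E 13. E eliminated.
Round 4: A 17, C 27. C has a majority (≥23).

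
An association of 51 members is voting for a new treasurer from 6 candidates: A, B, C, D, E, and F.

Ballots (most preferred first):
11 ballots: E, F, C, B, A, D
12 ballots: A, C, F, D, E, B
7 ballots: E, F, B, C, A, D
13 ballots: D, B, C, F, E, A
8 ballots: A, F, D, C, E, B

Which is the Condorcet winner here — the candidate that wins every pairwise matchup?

F

F vs A: 31–20
F vs B: 38–13
F vs C: 26–25
F vs D: 38–13
F vs E: 33–18
F beats every other candidate.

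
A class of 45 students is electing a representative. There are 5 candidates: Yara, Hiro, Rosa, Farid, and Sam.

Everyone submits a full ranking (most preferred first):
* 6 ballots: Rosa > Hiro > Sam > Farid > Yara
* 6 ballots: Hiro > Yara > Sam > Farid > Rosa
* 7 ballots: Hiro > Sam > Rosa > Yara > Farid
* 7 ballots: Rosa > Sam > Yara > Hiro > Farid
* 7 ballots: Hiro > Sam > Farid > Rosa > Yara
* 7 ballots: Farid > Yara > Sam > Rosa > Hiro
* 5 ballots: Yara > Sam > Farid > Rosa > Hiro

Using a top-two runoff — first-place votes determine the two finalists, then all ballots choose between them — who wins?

Round 1 first-place votes: Yara 5, Hiro 20, Rosa 13, Farid 7, Sam 0. Hiro and Rosa advance.
Runoff: Hiro is ranked above Rosa on 20 ballots, Rosa above Hiro on 25.

Rosa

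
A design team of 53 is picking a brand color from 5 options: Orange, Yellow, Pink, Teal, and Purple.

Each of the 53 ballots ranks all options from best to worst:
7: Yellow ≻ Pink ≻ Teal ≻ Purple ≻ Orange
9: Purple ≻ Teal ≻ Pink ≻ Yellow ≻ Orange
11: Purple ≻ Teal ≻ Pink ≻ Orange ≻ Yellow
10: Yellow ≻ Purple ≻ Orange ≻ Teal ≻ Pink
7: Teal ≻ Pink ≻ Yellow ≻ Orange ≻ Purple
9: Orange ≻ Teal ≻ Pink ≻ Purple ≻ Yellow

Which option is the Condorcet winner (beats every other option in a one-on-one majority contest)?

Purple vs Orange: 37–16
Purple vs Yellow: 29–24
Purple vs Pink: 30–23
Purple vs Teal: 30–23
Purple beats every other option.

Purple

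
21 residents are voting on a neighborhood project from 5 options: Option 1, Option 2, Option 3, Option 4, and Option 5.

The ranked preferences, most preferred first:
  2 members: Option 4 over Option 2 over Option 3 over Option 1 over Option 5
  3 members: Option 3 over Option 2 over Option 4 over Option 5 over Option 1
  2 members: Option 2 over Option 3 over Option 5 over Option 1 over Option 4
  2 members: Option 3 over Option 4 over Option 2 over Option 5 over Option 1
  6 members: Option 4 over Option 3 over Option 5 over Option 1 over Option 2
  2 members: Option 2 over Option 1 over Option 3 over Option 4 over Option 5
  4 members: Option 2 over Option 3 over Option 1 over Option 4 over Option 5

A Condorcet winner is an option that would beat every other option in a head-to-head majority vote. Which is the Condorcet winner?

Option 3 vs Option 1: 19–2
Option 3 vs Option 2: 11–10
Option 3 vs Option 4: 13–8
Option 3 vs Option 5: 21–0
Option 3 beats every other option.

Option 3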